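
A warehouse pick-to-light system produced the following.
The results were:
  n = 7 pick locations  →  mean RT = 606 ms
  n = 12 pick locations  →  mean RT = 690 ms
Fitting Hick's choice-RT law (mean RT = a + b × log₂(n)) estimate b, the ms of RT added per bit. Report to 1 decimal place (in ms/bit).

108.0 ms/bit

b = (RT₂ − RT₁)/(log₂ n₂ − log₂ n₁) = (690 − 606)/(3.5850 − 2.8074) = 108.024 ms/bit.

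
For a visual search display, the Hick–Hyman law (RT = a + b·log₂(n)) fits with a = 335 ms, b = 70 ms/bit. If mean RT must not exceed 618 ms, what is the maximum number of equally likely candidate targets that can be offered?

Set 335 + 70·log₂ n ≤ 618 → log₂ n ≤ (618 − 335)/70 = 4.0429.
So n ≤ 2^4.0429 = 16.482; the largest integer n is 16.

16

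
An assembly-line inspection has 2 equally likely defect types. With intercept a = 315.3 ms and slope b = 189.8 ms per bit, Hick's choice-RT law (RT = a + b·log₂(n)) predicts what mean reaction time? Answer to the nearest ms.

505 ms

log₂(2) = 1 bits, so RT = 315.3 + 189.8 × 1 ≈ 505.100 ms.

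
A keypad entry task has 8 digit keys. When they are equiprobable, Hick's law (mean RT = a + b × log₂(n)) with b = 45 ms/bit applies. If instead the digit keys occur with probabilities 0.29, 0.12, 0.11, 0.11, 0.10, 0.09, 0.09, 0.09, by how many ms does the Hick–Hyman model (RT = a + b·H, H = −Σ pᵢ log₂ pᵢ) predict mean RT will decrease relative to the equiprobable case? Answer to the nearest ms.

Equiprobable entropy H₀ = log₂ 8 = 3.0000 bits.
Skewed entropy H = −Σ pᵢ log₂ pᵢ = 2.8557 bits.
ΔRT = b·(H₀ − H) = 45 × 0.1443 = 6.49 ms.

6 ms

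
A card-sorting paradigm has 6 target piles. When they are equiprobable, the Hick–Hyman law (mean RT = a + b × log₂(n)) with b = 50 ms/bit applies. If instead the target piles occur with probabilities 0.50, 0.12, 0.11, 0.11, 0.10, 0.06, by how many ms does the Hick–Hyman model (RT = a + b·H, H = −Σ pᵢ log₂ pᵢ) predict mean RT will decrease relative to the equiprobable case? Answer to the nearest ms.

22 ms

The RT saving is b·ΔH. Equiprobable H₀ = log₂(6) = 2.5850 bits; with the given probabilities H = 2.1434 bits.
b·(H₀ − H) = 50 × (2.5850 − 2.1434) = 22.08 ms.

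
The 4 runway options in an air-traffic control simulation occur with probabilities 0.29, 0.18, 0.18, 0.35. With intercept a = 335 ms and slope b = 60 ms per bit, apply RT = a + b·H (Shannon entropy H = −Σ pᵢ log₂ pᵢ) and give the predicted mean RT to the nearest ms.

451 ms

H = 0.29·log₂(1/0.29) + 0.18·log₂(1/0.18) + 0.18·log₂(1/0.18) + 0.35·log₂(1/0.35) = 1.9386 bits.
RT = 335 + 60 × 1.9386 = 451.32 ms.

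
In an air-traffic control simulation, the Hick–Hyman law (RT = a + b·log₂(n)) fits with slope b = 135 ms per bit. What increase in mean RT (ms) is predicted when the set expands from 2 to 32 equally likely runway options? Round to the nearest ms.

The intercept a cancels: ΔRT = b·(log₂ n₂ − log₂ n₁) = b·log₂(n₂/n₁).
log₂(32) − log₂(2) = log₂(32/2) = log₂(16) = 4.
ΔRT = 135 × 4.0000 = 540.000 ms.

540 ms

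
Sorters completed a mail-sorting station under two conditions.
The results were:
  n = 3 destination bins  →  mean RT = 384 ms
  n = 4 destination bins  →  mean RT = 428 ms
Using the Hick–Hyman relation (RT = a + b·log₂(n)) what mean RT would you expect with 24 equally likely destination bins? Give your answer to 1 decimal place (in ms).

Fit slope and intercept:
  b = (428 − 384) / (log₂ 4 − log₂ 3) = 44 / (2 − 1.5850) = 106.015 ms/bit
  a = 384 − 106.015 × 1.5850 = 215.971 ms
Then RT(24) = 215.971 + 106.015 × log₂ 24 = 215.971 + 106.015 × 4.5850 ≈ 702.044 ms.

702.0 ms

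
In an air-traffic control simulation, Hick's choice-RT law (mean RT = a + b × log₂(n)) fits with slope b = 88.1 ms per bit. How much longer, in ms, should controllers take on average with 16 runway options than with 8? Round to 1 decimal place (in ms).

Only the slope matters, since a is common to both: ΔRT = b·log₂(n₂/n₁).
log₂(16) − log₂(8) = log₂(16/8) = log₂(2) = 1.
ΔRT = 88.1 × 1.0000 = 88.100 ms.

88.1 ms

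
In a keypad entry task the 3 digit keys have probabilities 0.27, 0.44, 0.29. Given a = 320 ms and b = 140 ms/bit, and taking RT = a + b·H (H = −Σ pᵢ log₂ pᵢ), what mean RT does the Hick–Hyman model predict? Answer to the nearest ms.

Entropy contributions −pᵢ log₂ pᵢ: 0.5100, 0.5211, 0.5179; sum H = 1.5491 bits.
RT = a + bH = 320 + 140·1.5491 = 536.87 ms.

537 ms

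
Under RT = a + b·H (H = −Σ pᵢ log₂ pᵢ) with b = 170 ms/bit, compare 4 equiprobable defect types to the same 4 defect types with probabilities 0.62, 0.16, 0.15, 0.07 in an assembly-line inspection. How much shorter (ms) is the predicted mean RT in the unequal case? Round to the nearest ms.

80 ms

Equiprobable entropy H₀ = log₂ 4 = 2.0000 bits.
Skewed entropy H = −Σ pᵢ log₂ pᵢ = 1.5297 bits.
ΔRT = b·(H₀ − H) = 170 × 0.4703 = 79.95 ms.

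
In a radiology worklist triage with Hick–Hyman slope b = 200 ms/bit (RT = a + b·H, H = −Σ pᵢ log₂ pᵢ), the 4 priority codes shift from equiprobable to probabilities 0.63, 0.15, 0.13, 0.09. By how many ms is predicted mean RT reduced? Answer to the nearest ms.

The RT saving is b·ΔH. Equiprobable H₀ = log₂(4) = 2.0000 bits; with the given probabilities H = 1.5258 bits.
b·(H₀ − H) = 200 × (2.0000 − 1.5258) = 94.84 ms.

95 ms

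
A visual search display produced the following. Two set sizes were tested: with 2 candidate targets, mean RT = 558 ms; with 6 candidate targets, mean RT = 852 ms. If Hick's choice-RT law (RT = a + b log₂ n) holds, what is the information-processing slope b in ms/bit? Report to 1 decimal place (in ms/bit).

Slope: b = (852 − 558) / (log₂ 6 − log₂ 2) = 294/1.5850 = 185.493 ms/bit.

185.5 ms/bit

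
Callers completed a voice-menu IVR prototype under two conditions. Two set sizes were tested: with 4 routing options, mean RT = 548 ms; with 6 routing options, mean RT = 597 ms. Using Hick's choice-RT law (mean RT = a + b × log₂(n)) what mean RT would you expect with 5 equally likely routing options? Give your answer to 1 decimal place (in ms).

RT is linear in log₂ n, so two points fix the line:
  b = (597 − 548) / (log₂ 6 − log₂ 4) = 49 / (2.5850 − 2) = 83.766 ms/bit
  a = 548 − 83.766 × 2 = 380.468 ms
Then RT(5) = 380.468 + 83.766 × log₂ 5 = 380.468 + 83.766 × 2.3219 ≈ 574.967 ms.

575.0 ms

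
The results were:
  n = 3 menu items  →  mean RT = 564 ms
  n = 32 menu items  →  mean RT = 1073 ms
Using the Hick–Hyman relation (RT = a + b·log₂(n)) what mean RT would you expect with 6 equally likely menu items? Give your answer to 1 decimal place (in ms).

713.0 ms

Fit slope and intercept:
  b = (1073 − 564) / (log₂ 32 − log₂ 3) = 509 / (5 − 1.5850) = 149.047 ms/bit
  a = 564 − 149.047 × 1.5850 = 327.767 ms
Then RT(6) = 327.767 + 149.047 × log₂ 6 = 327.767 + 149.047 × 2.5850 ≈ 713.047 ms.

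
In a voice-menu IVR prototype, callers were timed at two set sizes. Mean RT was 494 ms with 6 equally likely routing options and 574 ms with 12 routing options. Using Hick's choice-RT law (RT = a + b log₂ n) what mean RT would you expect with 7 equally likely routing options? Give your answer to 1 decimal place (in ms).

511.8 ms

Solve the two-equation system in a and b:
  b = (574 − 494) / (log₂ 12 − log₂ 6) = 80 / (3.5850 − 2.5850) = 80.000 ms/bit
  a = 494 − 80.000 × 2.5850 = 287.203 ms
Then RT(7) = 287.203 + 80.000 × log₂ 7 = 287.203 + 80.000 × 2.8074 ≈ 511.791 ms.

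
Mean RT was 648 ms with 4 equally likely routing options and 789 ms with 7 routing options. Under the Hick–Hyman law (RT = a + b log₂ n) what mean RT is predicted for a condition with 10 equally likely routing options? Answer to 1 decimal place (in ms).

878.9 ms

RT is linear in log₂ n, so two points fix the line:
  b = (789 − 648) / (log₂ 7 − log₂ 4) = 141 / (2.8074 − 2) = 174.644 ms/bit
  a = 648 − 174.644 × 2 = 298.711 ms
Then RT(10) = 298.711 + 174.644 × log₂ 10 = 298.711 + 174.644 × 3.3219 ≈ 878.867 ms.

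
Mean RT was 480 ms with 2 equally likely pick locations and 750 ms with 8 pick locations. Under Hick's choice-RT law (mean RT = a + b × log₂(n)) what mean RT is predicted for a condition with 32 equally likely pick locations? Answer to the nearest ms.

1020 ms

Fit slope and intercept:
  b = (750 − 480) / (log₂ 8 − log₂ 2) = 270 / (3 − 1) = 135 ms/bit
  a = 480 − 135 × 1 = 345 ms
Then RT(32) = 345 + 135 × log₂ 32 = 345 + 135 × 5 ≈ 1020.000 ms.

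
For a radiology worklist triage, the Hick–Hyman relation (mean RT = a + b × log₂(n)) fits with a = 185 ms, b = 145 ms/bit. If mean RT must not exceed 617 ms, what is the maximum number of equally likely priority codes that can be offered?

7

Information budget: (617 − 185)/145 = 2.9793 bits, so n ≤ 2^2.9793 = 7.886 → at most 7.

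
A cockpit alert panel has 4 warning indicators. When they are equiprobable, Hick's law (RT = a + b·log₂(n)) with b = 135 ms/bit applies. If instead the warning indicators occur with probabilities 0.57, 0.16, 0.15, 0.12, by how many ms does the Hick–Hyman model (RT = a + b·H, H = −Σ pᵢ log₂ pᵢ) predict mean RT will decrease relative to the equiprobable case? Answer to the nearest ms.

46 ms

The RT saving is b·ΔH. Equiprobable H₀ = log₂(4) = 2.0000 bits; with the given probabilities H = 1.6629 bits.
b·(H₀ − H) = 135 × (2.0000 − 1.6629) = 45.51 ms.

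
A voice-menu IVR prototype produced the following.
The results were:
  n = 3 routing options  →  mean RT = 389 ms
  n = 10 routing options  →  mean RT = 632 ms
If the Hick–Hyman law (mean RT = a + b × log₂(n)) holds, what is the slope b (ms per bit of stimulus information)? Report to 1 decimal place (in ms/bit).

The slope on a log₂ axis is (632 − 389) / (3.3219 − 1.5850) = 139.899 ms/bit.

139.9 ms/bit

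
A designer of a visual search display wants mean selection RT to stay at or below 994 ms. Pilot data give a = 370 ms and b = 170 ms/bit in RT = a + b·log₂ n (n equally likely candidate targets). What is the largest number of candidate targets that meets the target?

Information budget: (994 − 370)/170 = 3.6706 bits, so n ≤ 2^3.6706 = 12.734 → at most 12.

12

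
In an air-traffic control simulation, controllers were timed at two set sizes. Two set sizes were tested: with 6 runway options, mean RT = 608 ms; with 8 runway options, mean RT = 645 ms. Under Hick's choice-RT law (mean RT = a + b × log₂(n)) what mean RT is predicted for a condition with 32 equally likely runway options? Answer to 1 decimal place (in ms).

823.3 ms

Solve the two-equation system in a and b:
  b = (645 − 608) / (log₂ 8 − log₂ 6) = 37 / (3 − 2.5850) = 89.149 ms/bit
  a = 608 − 89.149 × 2.5850 = 377.554 ms
Then RT(32) = 377.554 + 89.149 × log₂ 32 = 377.554 + 89.149 × 5 ≈ 823.297 ms.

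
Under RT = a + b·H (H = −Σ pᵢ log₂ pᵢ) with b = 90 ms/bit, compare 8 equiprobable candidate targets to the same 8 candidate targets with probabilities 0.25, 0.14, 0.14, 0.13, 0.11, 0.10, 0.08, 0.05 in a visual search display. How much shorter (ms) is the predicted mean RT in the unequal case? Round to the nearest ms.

The RT saving is b·ΔH. Equiprobable H₀ = log₂(8) = 3.0000 bits; with the given probabilities H = 2.8669 bits.
b·(H₀ − H) = 90 × (3.0000 − 2.8669) = 11.97 ms.

12 ms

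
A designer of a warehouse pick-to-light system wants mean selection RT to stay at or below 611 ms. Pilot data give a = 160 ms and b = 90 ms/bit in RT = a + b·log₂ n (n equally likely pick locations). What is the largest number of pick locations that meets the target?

32

Information budget: (611 − 160)/90 = 5.0111 bits, so n ≤ 2^5.0111 = 32.247 → at most 32.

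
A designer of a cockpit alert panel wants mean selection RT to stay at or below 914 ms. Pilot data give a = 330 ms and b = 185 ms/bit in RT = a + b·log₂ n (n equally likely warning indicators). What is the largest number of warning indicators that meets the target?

8

Information budget: (914 − 330)/185 = 3.1568 bits, so n ≤ 2^3.1568 = 8.918 → at most 8.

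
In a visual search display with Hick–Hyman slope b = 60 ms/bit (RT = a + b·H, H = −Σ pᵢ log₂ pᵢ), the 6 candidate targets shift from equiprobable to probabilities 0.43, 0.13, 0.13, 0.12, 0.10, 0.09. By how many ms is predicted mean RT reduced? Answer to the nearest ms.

The RT saving is b·ΔH. Equiprobable H₀ = log₂(6) = 2.5850 bits; with the given probabilities H = 2.3008 bits.
b·(H₀ − H) = 60 × (2.5850 − 2.3008) = 17.05 ms.

17 ms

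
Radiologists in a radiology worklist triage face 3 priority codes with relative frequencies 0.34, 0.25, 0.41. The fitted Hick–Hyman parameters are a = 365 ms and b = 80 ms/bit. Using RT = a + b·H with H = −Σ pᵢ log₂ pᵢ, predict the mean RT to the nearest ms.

Entropy contributions −pᵢ log₂ pᵢ: 0.5292, 0.5000, 0.5274; sum H = 1.5566 bits.
RT = a + bH = 365 + 80·1.5566 = 489.52 ms.

490 ms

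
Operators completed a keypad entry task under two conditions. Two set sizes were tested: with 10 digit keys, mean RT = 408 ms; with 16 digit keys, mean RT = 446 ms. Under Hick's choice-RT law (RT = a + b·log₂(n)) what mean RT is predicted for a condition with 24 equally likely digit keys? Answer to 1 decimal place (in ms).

478.8 ms

With log₂ n on the abscissa the relation is linear; from the two conditions:
  b = (446 − 408) / (log₂ 16 − log₂ 10) = 38 / (4 − 3.3219) = 56.041 ms/bit
  a = 408 − 56.041 × 3.3219 = 221.835 ms
Then RT(24) = 221.835 + 56.041 × log₂ 24 = 221.835 + 56.041 × 4.5850 ≈ 478.782 ms.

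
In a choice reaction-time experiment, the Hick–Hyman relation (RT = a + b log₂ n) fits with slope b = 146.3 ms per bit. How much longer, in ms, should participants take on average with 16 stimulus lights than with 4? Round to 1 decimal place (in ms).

The intercept a cancels: ΔRT = b·(log₂ n₂ − log₂ n₁) = b·log₂(n₂/n₁).
log₂(16) − log₂(4) = log₂(16/4) = log₂(4) = 2.
ΔRT = 146.3 × 2.0000 = 292.600 ms.

292.6 ms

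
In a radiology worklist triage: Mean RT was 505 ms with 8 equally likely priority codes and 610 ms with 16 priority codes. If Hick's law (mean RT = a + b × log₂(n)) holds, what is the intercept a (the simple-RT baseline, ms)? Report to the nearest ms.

190 ms

Slope: b = (610 − 505) / (log₂ 16 − log₂ 8) = 105/1.0000 = 105 ms/bit.
a = RT₁ − b·log₂ n₁ = 505 − 105 × 3 = 190.000 ms.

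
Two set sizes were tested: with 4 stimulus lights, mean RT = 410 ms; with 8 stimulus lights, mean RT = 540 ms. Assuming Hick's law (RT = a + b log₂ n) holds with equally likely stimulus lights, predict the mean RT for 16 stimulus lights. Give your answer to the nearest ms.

670 ms

Solve the two-equation system in a and b:
  b = (540 − 410) / (log₂ 8 − log₂ 4) = 130 / (3 − 2) = 130 ms/bit
  a = 410 − 130 × 2 = 150 ms
Then RT(16) = 150 + 130 × log₂ 16 = 150 + 130 × 4 ≈ 670.000 ms.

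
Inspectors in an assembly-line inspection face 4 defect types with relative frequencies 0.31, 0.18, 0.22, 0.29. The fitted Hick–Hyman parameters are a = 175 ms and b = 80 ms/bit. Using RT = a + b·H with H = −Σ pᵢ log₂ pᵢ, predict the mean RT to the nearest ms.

H = 0.31·log₂(1/0.31) + 0.18·log₂(1/0.18) + 0.22·log₂(1/0.22) + 0.29·log₂(1/0.29) = 1.9676 bits.
RT = 175 + 80 × 1.9676 = 332.41 ms.

332 ms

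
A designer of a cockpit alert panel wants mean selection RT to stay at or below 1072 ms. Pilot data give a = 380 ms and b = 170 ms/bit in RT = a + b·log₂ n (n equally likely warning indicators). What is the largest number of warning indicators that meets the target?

16

Set 380 + 170·log₂ n ≤ 1072 → log₂ n ≤ (1072 − 380)/170 = 4.0706.
So n ≤ 2^4.0706 = 16.802; the largest integer n is 16.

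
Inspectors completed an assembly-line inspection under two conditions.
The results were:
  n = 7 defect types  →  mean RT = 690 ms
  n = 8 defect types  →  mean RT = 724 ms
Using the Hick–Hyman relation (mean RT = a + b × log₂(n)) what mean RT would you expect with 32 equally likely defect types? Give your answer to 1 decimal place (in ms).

Fit slope and intercept:
  b = (724 − 690) / (log₂ 8 − log₂ 7) = 34 / (3 − 2.8074) = 176.490 ms/bit
  a = 690 − 176.490 × 2.8074 = 194.529 ms
Then RT(32) = 194.529 + 176.490 × log₂ 32 = 194.529 + 176.490 × 5 ≈ 1076.981 ms.

1077.0 ms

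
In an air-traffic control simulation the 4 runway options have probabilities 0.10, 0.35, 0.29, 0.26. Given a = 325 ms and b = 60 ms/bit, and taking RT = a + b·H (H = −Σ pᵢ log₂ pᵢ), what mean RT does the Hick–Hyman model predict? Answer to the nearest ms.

438 ms

H = 0.10·log₂(1/0.10) + 0.35·log₂(1/0.35) + 0.29·log₂(1/0.29) + 0.26·log₂(1/0.26) = 1.8855 bits.
RT = 325 + 60 × 1.8855 = 438.13 ms.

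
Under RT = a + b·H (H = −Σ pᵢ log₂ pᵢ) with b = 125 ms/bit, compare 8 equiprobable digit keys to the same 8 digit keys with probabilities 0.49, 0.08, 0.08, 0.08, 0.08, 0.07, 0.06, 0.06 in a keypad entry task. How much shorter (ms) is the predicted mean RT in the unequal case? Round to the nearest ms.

Equiprobable entropy H₀ = log₂ 8 = 3.0000 bits.
Skewed entropy H = −Σ pᵢ log₂ pᵢ = 2.4259 bits.
ΔRT = b·(H₀ − H) = 125 × 0.5741 = 71.76 ms.

72 ms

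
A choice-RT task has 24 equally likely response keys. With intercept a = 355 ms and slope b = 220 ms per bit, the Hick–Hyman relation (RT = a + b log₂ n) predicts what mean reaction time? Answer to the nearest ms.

log₂(24) = 4.5850 bits, so RT = 355 + 220 × 4.5850 ≈ 1363.692 ms.

1364 ms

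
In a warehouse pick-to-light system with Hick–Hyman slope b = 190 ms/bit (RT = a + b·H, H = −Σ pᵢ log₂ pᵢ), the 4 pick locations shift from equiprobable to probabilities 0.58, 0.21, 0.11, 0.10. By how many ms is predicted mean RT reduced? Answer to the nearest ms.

74 ms

Equiprobable entropy H₀ = log₂ 4 = 2.0000 bits.
Skewed entropy H = −Σ pᵢ log₂ pᵢ = 1.6111 bits.
ΔRT = b·(H₀ − H) = 190 × 0.3889 = 73.89 ms.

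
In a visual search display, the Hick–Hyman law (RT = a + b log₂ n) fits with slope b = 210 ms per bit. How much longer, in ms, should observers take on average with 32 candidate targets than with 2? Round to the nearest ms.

840 ms

Only the slope matters, since a is common to both: ΔRT = b·log₂(n₂/n₁).
log₂(32) − log₂(2) = log₂(32/2) = log₂(16) = 4.
ΔRT = 210 × 4.0000 = 840.000 ms.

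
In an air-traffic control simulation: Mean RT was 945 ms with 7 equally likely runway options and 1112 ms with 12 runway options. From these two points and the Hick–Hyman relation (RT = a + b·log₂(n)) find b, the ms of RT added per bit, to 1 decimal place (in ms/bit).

The slope on a log₂ axis is (1112 − 945) / (3.5850 − 2.8074) = 214.761 ms/bit.

214.8 ms/bit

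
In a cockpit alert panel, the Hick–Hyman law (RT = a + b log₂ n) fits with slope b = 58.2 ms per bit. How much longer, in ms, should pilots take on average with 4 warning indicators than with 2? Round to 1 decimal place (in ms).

ΔRT = (a + b log₂ n₂) − (a + b log₂ n₁) = b·(log₂ n₂ − log₂ n₁).
log₂(4) − log₂(2) = log₂(4/2) = log₂(2) = 1.
ΔRT = 58.2 × 1.0000 = 58.200 ms.

58.2 ms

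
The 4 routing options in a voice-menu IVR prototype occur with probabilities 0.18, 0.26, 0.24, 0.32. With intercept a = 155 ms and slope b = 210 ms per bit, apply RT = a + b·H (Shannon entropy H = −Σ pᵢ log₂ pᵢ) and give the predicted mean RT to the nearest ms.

Entropy contributions −pᵢ log₂ pᵢ: 0.4453, 0.5053, 0.4941, 0.5260; sum H = 1.9708 bits.
RT = a + bH = 155 + 210·1.9708 = 568.86 ms.

569 ms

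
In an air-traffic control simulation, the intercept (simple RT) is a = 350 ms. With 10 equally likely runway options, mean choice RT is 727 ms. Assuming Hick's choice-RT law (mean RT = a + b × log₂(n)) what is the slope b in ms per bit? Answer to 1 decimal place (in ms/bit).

log₂(10) = 3.3219 bits.
b = (RT − a)/log₂ n = (727 − 350) / 3.3219 = 113.488 ms/bit.

113.5 ms/bit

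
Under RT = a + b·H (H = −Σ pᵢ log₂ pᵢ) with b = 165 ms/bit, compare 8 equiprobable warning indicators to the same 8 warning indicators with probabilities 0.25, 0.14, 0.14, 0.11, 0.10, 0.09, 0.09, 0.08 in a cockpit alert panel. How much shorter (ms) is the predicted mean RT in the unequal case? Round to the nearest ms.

18 ms

Equiprobable entropy H₀ = log₂ 8 = 3.0000 bits.
Skewed entropy H = −Σ pᵢ log₂ pᵢ = 2.8935 bits.
ΔRT = b·(H₀ − H) = 165 × 0.1065 = 17.57 ms.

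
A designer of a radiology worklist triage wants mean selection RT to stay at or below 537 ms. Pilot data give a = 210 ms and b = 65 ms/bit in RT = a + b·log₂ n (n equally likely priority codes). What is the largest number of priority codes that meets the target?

32

65·log₂ n ≤ 537 − 210 = 327, giving log₂ n ≤ 5.0308 and n ≤ 32.690. The largest whole number is 32.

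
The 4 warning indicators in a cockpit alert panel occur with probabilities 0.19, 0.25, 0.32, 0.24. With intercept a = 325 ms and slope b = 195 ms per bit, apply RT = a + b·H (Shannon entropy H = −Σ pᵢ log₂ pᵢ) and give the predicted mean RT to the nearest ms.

Entropy contributions −pᵢ log₂ pᵢ: 0.4552, 0.5000, 0.5260, 0.4941; sum H = 1.9754 bits.
RT = a + bH = 325 + 195·1.9754 = 710.20 ms.

710 ms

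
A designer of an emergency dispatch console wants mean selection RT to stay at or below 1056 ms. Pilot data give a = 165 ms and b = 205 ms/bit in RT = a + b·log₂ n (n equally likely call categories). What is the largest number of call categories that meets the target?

20

Set 165 + 205·log₂ n ≤ 1056 → log₂ n ≤ (1056 − 165)/205 = 4.3463.
So n ≤ 2^4.3463 = 20.341; the largest integer n is 20.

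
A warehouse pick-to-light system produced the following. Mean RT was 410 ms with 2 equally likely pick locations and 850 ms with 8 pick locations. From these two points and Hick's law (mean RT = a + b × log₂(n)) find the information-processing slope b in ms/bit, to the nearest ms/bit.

220 ms/bit

Slope: b = (850 − 410) / (log₂ 8 − log₂ 2) = 440/2.0000 = 220 ms/bit.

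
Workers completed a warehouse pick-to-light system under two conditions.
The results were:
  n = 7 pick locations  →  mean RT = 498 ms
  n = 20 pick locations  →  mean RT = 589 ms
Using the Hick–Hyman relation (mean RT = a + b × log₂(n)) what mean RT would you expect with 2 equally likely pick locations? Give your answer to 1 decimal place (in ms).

389.4 ms

With log₂ n on the abscissa the relation is linear; from the two conditions:
  b = (589 − 498) / (log₂ 20 − log₂ 7) = 91 / (4.3219 − 2.8074) = 60.083 ms/bit
  a = 498 − 60.083 × 2.8074 = 329.326 ms
Then RT(2) = 329.326 + 60.083 × log₂ 2 = 329.326 + 60.083 × 1 ≈ 389.409 ms.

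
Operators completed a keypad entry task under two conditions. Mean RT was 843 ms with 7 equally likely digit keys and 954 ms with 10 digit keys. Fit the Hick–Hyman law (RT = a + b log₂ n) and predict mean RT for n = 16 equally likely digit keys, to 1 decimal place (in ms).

1100.3 ms

With log₂ n on the abscissa the relation is linear; from the two conditions:
  b = (954 − 843) / (log₂ 10 − log₂ 7) = 111 / (3.3219 − 2.8074) = 215.713 ms/bit
  a = 843 − 215.713 × 2.8074 = 237.418 ms
Then RT(16) = 237.418 + 215.713 × log₂ 16 = 237.418 + 215.713 × 4 ≈ 1100.269 ms.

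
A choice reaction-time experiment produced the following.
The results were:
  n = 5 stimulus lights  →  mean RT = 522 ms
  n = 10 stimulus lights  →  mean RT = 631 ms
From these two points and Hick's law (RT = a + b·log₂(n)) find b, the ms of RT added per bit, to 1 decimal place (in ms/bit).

b = (RT₂ − RT₁)/(log₂ n₂ − log₂ n₁) = (631 − 522)/(3.3219 − 2.3219) = 109.000 ms/bit.

109.0 ms/bit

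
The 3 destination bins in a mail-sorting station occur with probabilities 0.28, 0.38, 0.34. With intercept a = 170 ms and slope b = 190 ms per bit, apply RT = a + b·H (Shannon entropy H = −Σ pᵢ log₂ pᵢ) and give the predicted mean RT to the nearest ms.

Entropy contributions −pᵢ log₂ pᵢ: 0.5142, 0.5305, 0.5292; sum H = 1.5738 bits.
RT = a + bH = 170 + 190·1.5738 = 469.03 ms.

469 ms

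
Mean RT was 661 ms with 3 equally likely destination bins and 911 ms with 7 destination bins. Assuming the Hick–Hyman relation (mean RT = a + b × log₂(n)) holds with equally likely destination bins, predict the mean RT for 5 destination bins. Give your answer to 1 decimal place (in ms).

With log₂ n on the abscissa the relation is linear; from the two conditions:
  b = (911 − 661) / (log₂ 7 − log₂ 3) = 250 / (2.8074 − 1.5850) = 204.517 ms/bit
  a = 661 − 204.517 × 1.5850 = 336.848 ms
Then RT(5) = 336.848 + 204.517 × log₂ 5 = 336.848 + 204.517 × 2.3219 ≈ 811.722 ms.

811.7 ms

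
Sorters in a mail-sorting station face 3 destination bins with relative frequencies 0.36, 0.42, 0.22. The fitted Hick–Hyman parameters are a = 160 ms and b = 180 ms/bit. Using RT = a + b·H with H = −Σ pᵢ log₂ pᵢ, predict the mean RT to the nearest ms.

Entropy contributions −pᵢ log₂ pᵢ: 0.5306, 0.5256, 0.4806; sum H = 1.5368 bits.
RT = a + bH = 160 + 180·1.5368 = 436.63 ms.

437 ms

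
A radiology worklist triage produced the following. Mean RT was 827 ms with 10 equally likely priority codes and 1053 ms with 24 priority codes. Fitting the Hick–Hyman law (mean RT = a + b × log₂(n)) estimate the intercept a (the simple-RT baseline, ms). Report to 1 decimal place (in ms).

Slope: b = (1053 − 827) / (log₂ 24 − log₂ 10) = 226/1.2630 = 178.934 ms/bit.
Intercept: a = 827 − 178.934·log₂(10) = 232.594 ms.

232.6 ms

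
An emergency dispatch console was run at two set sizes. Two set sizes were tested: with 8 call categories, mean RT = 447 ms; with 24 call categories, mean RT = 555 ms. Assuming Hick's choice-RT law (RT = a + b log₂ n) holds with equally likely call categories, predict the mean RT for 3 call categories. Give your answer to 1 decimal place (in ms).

With log₂ n on the abscissa the relation is linear; from the two conditions:
  b = (555 − 447) / (log₂ 24 − log₂ 8) = 108 / (4.5850 − 3) = 68.140 ms/bit
  a = 447 − 68.140 × 3 = 242.579 ms
Then RT(3) = 242.579 + 68.140 × log₂ 3 = 242.579 + 68.140 × 1.5850 ≈ 350.579 ms.

350.6 ms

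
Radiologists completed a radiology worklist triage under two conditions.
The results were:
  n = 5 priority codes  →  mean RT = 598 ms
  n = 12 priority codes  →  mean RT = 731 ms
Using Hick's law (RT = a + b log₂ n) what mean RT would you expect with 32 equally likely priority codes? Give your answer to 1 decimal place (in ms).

RT is linear in log₂ n, so two points fix the line:
  b = (731 − 598) / (log₂ 12 − log₂ 5) = 133 / (3.5850 − 2.3219) = 105.302 ms/bit
  a = 598 − 105.302 × 2.3219 = 353.496 ms
Then RT(32) = 353.496 + 105.302 × log₂ 32 = 353.496 + 105.302 × 5 ≈ 880.006 ms.

880.0 ms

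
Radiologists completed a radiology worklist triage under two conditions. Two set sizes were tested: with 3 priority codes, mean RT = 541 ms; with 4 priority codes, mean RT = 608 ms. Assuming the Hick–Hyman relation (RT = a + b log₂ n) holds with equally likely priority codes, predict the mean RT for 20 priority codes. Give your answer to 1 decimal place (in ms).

Solve the two-equation system in a and b:
  b = (608 − 541) / (log₂ 4 − log₂ 3) = 67 / (2 − 1.5850) = 161.431 ms/bit
  a = 541 − 161.431 × 1.5850 = 285.138 ms
Then RT(20) = 285.138 + 161.431 × log₂ 20 = 285.138 + 161.431 × 4.3219 ≈ 982.832 ms.

982.8 ms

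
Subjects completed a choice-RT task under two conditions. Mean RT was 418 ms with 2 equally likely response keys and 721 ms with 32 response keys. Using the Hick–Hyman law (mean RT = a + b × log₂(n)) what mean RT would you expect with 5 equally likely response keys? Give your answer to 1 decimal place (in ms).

With log₂ n on the abscissa the relation is linear; from the two conditions:
  b = (721 − 418) / (log₂ 32 − log₂ 2) = 303 / (5 − 1) = 75.750 ms/bit
  a = 418 − 75.750 × 1 = 342.250 ms
Then RT(5) = 342.250 + 75.750 × log₂ 5 = 342.250 + 75.750 × 2.3219 ≈ 518.136 ms.

518.1 ms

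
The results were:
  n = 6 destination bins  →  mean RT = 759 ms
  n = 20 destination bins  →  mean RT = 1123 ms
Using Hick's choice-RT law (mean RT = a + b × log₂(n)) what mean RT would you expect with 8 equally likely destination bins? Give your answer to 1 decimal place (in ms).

846.0 ms

Fit slope and intercept:
  b = (1123 − 759) / (log₂ 20 − log₂ 6) = 364 / (4.3219 − 2.5850) = 209.561 ms/bit
  a = 759 − 209.561 × 2.5850 = 217.293 ms
Then RT(8) = 217.293 + 209.561 × log₂ 8 = 217.293 + 209.561 × 3 ≈ 845.976 ms.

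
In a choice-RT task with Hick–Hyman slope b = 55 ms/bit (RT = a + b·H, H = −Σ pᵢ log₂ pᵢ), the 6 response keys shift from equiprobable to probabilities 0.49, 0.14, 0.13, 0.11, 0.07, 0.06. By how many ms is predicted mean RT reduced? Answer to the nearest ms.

24 ms

The RT saving is b·ΔH. Equiprobable H₀ = log₂(6) = 2.5850 bits; with the given probabilities H = 2.1464 bits.
b·(H₀ − H) = 55 × (2.5850 − 2.1464) = 24.12 ms.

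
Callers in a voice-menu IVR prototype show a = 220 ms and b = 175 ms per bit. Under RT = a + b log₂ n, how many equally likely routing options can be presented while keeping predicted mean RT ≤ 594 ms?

4

Information budget: (594 − 220)/175 = 2.1371 bits, so n ≤ 2^2.1371 = 4.399 → at most 4.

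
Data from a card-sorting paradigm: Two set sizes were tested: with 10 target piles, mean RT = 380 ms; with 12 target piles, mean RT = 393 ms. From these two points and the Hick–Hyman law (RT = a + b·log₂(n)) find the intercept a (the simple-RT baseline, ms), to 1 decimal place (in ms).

215.8 ms

The slope on a log₂ axis is (393 − 380) / (3.5850 − 3.3219) = 49.423 ms/bit.
a = RT₁ − b·log₂ n₁ = 380 − 49.423 × 3.3219 = 215.820 ms.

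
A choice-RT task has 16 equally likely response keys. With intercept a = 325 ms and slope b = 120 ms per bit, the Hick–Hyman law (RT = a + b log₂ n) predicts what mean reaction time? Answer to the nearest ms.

805 ms

log₂(16) = 4 bits, so RT = 325 + 120 × 4 ≈ 805.000 ms.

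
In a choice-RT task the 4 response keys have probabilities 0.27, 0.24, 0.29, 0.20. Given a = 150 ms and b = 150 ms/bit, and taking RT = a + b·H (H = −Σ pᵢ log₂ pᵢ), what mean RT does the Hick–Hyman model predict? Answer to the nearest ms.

Entropy contributions −pᵢ log₂ pᵢ: 0.5100, 0.4941, 0.5179, 0.4644; sum H = 1.9864 bits.
RT = a + bH = 150 + 150·1.9864 = 447.97 ms.

448 ms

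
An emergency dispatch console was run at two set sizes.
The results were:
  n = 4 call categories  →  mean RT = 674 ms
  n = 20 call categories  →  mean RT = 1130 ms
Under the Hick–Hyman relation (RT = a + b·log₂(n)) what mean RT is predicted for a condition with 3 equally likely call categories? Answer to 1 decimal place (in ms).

RT is linear in log₂ n, so two points fix the line:
  b = (1130 − 674) / (log₂ 20 − log₂ 4) = 456 / (4.3219 − 2) = 196.389 ms/bit
  a = 674 − 196.389 × 2 = 281.223 ms
Then RT(3) = 281.223 + 196.389 × log₂ 3 = 281.223 + 196.389 × 1.5850 ≈ 592.491 ms.

592.5 ms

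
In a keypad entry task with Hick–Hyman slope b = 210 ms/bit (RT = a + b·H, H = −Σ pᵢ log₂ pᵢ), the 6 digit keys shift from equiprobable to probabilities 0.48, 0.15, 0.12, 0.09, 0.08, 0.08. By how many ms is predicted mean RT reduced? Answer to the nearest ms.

Equiprobable entropy H₀ = log₂ 6 = 2.5850 bits.
Skewed entropy H = −Σ pᵢ log₂ pᵢ = 2.1816 bits.
ΔRT = b·(H₀ − H) = 210 × 0.4034 = 84.72 ms.

85 ms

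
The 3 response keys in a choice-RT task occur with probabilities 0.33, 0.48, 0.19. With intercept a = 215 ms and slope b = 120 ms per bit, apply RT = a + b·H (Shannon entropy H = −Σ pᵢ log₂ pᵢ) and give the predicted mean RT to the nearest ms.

394 ms

Entropy contributions −pᵢ log₂ pᵢ: 0.5278, 0.5083, 0.4552; sum H = 1.4913 bits.
RT = a + bH = 215 + 120·1.4913 = 393.96 ms.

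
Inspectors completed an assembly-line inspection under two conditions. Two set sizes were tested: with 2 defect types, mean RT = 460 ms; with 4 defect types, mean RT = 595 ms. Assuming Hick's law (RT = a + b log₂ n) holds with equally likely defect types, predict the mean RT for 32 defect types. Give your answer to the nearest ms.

1000 ms

Solve the two-equation system in a and b:
  b = (595 − 460) / (log₂ 4 − log₂ 2) = 135 / (2 − 1) = 135 ms/bit
  a = 460 − 135 × 1 = 325 ms
Then RT(32) = 325 + 135 × log₂ 32 = 325 + 135 × 5 ≈ 1000.000 ms.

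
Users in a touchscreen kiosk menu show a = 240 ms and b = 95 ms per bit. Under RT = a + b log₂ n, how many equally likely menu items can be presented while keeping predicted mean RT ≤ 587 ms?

12

Set 240 + 95·log₂ n ≤ 587 → log₂ n ≤ (587 − 240)/95 = 3.6526.
So n ≤ 2^3.6526 = 12.576; the largest integer n is 12.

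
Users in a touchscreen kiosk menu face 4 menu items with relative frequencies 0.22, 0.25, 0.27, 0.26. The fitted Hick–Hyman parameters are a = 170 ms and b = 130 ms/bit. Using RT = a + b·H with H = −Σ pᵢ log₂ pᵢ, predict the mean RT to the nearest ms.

429 ms

H = 0.22·log₂(1/0.22) + 0.25·log₂(1/0.25) + 0.27·log₂(1/0.27) + 0.26·log₂(1/0.26) = 1.9959 bits.
RT = 170 + 130 × 1.9959 = 429.46 ms.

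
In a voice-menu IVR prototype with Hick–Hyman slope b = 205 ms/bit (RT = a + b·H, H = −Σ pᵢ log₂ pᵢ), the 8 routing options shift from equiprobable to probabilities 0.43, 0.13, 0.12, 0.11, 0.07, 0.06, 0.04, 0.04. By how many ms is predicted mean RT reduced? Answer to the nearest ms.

101 ms

The RT saving is b·ΔH. Equiprobable H₀ = log₂(8) = 3.0000 bits; with the given probabilities H = 2.5072 bits.
b·(H₀ − H) = 205 × (3.0000 − 2.5072) = 101.03 ms.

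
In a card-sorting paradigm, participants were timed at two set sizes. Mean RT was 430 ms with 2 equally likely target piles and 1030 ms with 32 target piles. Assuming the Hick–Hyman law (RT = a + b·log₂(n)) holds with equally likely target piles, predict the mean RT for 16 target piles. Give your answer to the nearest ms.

With log₂ n on the abscissa the relation is linear; from the two conditions:
  b = (1030 − 430) / (log₂ 32 − log₂ 2) = 600 / (5 − 1) = 150 ms/bit
  a = 430 − 150 × 1 = 280 ms
Then RT(16) = 280 + 150 × log₂ 16 = 280 + 150 × 4 ≈ 880.000 ms.

880 ms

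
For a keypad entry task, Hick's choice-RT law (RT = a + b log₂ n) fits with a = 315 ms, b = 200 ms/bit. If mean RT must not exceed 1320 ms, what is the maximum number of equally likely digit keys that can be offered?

Set 315 + 200·log₂ n ≤ 1320 → log₂ n ≤ (1320 − 315)/200 = 5.0250.
So n ≤ 2^5.0250 = 32.559; the largest integer n is 32.

32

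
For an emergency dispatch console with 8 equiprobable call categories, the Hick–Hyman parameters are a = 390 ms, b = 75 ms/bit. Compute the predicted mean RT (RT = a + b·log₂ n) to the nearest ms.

615 ms

log₂(8) = 3 bits, so RT = 390 + 75 × 3 ≈ 615.000 ms.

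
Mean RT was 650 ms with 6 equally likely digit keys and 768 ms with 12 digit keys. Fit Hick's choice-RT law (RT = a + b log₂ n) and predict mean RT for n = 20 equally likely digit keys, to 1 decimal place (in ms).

855.0 ms

Solve the two-equation system in a and b:
  b = (768 − 650) / (log₂ 12 − log₂ 6) = 118 / (3.5850 − 2.5850) = 118.000 ms/bit
  a = 650 − 118.000 × 2.5850 = 344.974 ms
Then RT(20) = 344.974 + 118.000 × log₂ 20 = 344.974 + 118.000 × 4.3219 ≈ 854.962 ms.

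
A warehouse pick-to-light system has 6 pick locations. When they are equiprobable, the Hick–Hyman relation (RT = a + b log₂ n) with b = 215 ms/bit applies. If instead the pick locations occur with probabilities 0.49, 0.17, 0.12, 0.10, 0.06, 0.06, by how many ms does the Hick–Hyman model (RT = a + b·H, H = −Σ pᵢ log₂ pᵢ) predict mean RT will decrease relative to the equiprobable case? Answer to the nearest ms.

99 ms

The RT saving is b·ΔH. Equiprobable H₀ = log₂(6) = 2.5850 bits; with the given probabilities H = 2.1252 bits.
b·(H₀ − H) = 215 × (2.5850 − 2.1252) = 98.85 ms.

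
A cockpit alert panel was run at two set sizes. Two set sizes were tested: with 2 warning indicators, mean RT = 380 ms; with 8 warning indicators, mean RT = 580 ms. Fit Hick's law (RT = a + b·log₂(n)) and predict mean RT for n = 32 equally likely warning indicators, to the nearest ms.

780 ms

RT is linear in log₂ n, so two points fix the line:
  b = (580 − 380) / (log₂ 8 − log₂ 2) = 200 / (3 − 1) = 100 ms/bit
  a = 380 − 100 × 1 = 280 ms
Then RT(32) = 280 + 100 × log₂ 32 = 280 + 100 × 5 ≈ 780.000 ms.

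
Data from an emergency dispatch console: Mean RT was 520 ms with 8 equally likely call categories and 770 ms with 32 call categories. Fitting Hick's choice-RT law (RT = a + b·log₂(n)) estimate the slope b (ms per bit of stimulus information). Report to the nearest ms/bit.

125 ms/bit

Slope: b = (770 − 520) / (log₂ 32 − log₂ 8) = 250/2.0000 = 125 ms/bit.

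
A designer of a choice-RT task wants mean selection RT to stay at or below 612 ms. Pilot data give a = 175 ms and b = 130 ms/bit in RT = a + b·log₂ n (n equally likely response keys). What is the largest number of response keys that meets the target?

10

130·log₂ n ≤ 612 − 175 = 437, giving log₂ n ≤ 3.3615 and n ≤ 10.278. The largest whole number is 10.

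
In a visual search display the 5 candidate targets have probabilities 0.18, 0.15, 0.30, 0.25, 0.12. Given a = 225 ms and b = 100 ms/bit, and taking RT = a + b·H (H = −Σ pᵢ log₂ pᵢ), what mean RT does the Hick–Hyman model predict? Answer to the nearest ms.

449 ms

Entropy contributions −pᵢ log₂ pᵢ: 0.4453, 0.4105, 0.5211, 0.5000, 0.3671; sum H = 2.2440 bits.
RT = a + bH = 225 + 100·2.2440 = 449.40 ms.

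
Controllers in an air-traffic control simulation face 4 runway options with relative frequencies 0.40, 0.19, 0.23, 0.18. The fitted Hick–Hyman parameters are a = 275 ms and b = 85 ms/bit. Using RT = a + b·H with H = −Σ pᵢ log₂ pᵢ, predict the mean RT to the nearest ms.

H = 0.40·log₂(1/0.40) + 0.19·log₂(1/0.19) + 0.23·log₂(1/0.23) + 0.18·log₂(1/0.18) = 1.9170 bits.
RT = 275 + 85 × 1.9170 = 437.94 ms.

438 ms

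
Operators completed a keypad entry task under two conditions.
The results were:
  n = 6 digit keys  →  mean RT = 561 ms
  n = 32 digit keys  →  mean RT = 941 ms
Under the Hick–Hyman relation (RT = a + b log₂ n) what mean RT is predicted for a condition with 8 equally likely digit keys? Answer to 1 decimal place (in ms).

626.3 ms

RT is linear in log₂ n, so two points fix the line:
  b = (941 − 561) / (log₂ 32 − log₂ 6) = 380 / (5 − 2.5850) = 157.347 ms/bit
  a = 561 − 157.347 × 2.5850 = 154.263 ms
Then RT(8) = 154.263 + 157.347 × log₂ 8 = 154.263 + 157.347 × 3 ≈ 626.305 ms.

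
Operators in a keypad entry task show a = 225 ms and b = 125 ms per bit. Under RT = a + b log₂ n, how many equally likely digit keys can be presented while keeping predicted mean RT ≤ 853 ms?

32

Information budget: (853 − 225)/125 = 5.0240 bits, so n ≤ 2^5.0240 = 32.537 → at most 32.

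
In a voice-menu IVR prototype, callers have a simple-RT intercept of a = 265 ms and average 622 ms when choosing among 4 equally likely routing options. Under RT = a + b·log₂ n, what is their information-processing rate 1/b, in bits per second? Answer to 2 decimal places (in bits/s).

b = (622 − 265)/log₂ 4 = 357/2 = 178.500 ms per bit = 0.17850 s/bit; the reciprocal is 5.602 bits/s.

5.60 bits/s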